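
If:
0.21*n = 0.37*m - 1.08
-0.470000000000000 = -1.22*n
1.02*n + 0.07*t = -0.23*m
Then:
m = 3.14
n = 0.39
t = -15.92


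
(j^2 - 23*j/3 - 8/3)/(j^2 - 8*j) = (j + 1/3)/j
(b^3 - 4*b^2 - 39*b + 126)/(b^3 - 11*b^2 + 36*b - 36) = (b^2 - b - 42)/(b^2 - 8*b + 12)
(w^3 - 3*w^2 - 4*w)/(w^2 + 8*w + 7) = w*(w - 4)/(w + 7)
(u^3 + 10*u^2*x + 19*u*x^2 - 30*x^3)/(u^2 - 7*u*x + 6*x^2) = (-u^2 - 11*u*x - 30*x^2)/(-u + 6*x)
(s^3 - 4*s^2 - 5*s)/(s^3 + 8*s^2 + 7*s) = (s - 5)/(s + 7)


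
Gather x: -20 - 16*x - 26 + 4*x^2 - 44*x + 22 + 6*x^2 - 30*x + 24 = 10*x^2 - 90*x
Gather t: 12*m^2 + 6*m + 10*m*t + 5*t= 12*m^2 + 6*m + t*(10*m + 5)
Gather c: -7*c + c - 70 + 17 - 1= -6*c - 54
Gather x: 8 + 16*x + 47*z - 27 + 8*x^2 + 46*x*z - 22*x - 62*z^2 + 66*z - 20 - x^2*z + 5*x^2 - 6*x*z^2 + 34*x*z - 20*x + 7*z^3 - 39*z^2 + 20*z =x^2*(13 - z) + x*(-6*z^2 + 80*z - 26) + 7*z^3 - 101*z^2 + 133*z - 39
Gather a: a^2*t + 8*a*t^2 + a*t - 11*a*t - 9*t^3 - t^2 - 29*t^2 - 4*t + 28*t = a^2*t + a*(8*t^2 - 10*t) - 9*t^3 - 30*t^2 + 24*t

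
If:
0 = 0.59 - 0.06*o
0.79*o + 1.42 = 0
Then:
No Solution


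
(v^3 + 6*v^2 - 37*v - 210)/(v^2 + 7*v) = v - 1 - 30/v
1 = 1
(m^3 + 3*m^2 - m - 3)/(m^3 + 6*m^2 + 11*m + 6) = (m - 1)/(m + 2)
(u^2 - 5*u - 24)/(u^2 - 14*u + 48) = (u + 3)/(u - 6)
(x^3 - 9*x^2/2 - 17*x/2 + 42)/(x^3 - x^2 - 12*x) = (x - 7/2)/x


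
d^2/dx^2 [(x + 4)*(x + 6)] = 2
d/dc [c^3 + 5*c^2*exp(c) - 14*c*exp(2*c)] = 5*c^2*exp(c) + 3*c^2 - 28*c*exp(2*c) + 10*c*exp(c) - 14*exp(2*c)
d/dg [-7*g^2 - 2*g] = -14*g - 2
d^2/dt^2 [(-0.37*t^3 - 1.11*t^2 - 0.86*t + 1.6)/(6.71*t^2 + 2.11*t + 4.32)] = (-27.854496*t^3 + 605.050368*t^2 + 244.061184*t - 104.264704)/(302.111711*t^6 + 285.002553*t^5 + 673.133109*t^4 + 376.371883*t^3 + 433.373328*t^2 + 118.132992*t + 80.621568)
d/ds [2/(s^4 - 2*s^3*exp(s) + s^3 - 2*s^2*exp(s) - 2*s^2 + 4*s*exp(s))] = 2*(2*s^3*exp(s) - 4*s^3 + 8*s^2*exp(s) - 3*s^2 + 4*s - 4*exp(s))/(s^2*(s^3 - 2*s^2*exp(s) + s^2 - 2*s*exp(s) - 2*s + 4*exp(s))^2)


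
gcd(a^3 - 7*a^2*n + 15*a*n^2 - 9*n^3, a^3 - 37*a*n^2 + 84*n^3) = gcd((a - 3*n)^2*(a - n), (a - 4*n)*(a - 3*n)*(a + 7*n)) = a - 3*n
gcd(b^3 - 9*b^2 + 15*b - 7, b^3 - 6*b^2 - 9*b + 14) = b^2 - 8*b + 7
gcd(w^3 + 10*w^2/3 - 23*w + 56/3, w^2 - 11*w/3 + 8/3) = w^2 - 11*w/3 + 8/3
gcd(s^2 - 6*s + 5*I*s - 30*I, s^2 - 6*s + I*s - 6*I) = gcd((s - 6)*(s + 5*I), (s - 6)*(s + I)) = s - 6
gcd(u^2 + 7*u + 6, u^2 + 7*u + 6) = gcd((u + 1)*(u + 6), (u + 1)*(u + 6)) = u^2 + 7*u + 6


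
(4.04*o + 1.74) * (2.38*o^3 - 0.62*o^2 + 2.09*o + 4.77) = 9.6152*o^4 + 1.6364*o^3 + 7.3648*o^2 + 22.9074*o + 8.2998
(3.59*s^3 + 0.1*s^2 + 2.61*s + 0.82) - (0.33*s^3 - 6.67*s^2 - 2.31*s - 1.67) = 3.26*s^3 + 6.77*s^2 + 4.92*s + 2.49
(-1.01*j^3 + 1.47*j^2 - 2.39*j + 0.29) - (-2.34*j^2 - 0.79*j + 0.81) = -1.01*j^3 + 3.81*j^2 - 1.6*j - 0.52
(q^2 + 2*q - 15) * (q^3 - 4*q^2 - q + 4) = q^5 - 2*q^4 - 24*q^3 + 62*q^2 + 23*q - 60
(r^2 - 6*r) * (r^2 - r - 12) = r^4 - 7*r^3 - 6*r^2 + 72*r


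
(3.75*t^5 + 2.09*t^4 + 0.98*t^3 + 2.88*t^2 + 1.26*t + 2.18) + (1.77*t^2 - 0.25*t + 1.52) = 3.75*t^5 + 2.09*t^4 + 0.98*t^3 + 4.65*t^2 + 1.01*t + 3.7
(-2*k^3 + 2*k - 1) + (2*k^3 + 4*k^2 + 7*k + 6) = 4*k^2 + 9*k + 5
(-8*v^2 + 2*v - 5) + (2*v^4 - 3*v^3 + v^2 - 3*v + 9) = 2*v^4 - 3*v^3 - 7*v^2 - v + 4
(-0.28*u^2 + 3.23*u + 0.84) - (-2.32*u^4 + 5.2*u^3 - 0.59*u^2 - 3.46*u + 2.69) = 2.32*u^4 - 5.2*u^3 + 0.31*u^2 + 6.69*u - 1.85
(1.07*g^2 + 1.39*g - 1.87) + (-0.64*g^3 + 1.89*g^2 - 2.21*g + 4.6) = -0.64*g^3 + 2.96*g^2 - 0.82*g + 2.73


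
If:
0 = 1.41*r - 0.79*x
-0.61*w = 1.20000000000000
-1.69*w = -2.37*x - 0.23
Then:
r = -0.84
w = -1.97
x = -1.50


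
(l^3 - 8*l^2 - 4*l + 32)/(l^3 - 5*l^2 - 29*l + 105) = (l^3 - 8*l^2 - 4*l + 32)/(l^3 - 5*l^2 - 29*l + 105)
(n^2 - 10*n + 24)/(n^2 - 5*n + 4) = (n - 6)/(n - 1)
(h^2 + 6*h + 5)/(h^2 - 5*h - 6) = (h + 5)/(h - 6)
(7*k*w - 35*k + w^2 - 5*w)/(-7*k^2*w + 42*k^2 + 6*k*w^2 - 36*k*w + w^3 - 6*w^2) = (w - 5)/(-k*w + 6*k + w^2 - 6*w)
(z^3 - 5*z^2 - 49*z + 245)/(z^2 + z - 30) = (z^2 - 49)/(z + 6)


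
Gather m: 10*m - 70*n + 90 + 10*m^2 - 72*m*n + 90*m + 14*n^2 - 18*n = 10*m^2 + m*(100 - 72*n) + 14*n^2 - 88*n + 90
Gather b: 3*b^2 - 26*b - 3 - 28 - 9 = 3*b^2 - 26*b - 40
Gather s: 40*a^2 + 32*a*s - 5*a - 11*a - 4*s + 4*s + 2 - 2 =40*a^2 + 32*a*s - 16*a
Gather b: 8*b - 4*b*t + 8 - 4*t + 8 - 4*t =b*(8 - 4*t) - 8*t + 16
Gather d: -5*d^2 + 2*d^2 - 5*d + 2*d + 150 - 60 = -3*d^2 - 3*d + 90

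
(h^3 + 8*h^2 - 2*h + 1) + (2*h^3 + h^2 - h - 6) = 3*h^3 + 9*h^2 - 3*h - 5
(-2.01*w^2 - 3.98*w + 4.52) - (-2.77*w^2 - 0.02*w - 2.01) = 0.76*w^2 - 3.96*w + 6.53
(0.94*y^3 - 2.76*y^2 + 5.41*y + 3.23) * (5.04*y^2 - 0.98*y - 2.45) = 4.7376*y^5 - 14.8316*y^4 + 27.6682*y^3 + 17.7394*y^2 - 16.4199*y - 7.9135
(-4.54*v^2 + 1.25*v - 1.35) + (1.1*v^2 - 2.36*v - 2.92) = -3.44*v^2 - 1.11*v - 4.27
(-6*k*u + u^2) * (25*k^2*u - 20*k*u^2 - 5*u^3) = -150*k^3*u^2 + 145*k^2*u^3 + 10*k*u^4 - 5*u^5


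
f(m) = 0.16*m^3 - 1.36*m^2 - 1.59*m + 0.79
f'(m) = 0.48*m^2 - 2.72*m - 1.59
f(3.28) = -13.41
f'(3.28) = -5.35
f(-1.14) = 0.60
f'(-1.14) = 2.13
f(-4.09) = -26.40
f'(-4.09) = 17.56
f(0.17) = 0.48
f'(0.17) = -2.04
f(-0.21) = 1.06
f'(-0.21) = -1.00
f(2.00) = -6.55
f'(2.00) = -5.11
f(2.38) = -8.54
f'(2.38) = -5.34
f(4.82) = -20.55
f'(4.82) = -3.55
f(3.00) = -11.90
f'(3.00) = -5.43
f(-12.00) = -452.45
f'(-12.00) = 100.17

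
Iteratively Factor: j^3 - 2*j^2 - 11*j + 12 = (j - 4)*(j^2 + 2*j - 3) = (j - 4)*(j + 3)*(j - 1)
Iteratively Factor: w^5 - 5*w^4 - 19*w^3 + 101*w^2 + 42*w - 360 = (w - 3)*(w^4 - 2*w^3 - 25*w^2 + 26*w + 120) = (w - 3)*(w + 2)*(w^3 - 4*w^2 - 17*w + 60) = (w - 3)^2*(w + 2)*(w^2 - w - 20) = (w - 5)*(w - 3)^2*(w + 2)*(w + 4)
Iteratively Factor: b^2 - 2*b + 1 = (b - 1)*(b - 1)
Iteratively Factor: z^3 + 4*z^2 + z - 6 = (z + 2)*(z^2 + 2*z - 3) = (z + 2)*(z + 3)*(z - 1)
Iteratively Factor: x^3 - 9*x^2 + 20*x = (x - 5)*(x^2 - 4*x) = x*(x - 5)*(x - 4)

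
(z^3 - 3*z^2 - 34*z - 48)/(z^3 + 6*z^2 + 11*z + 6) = (z - 8)/(z + 1)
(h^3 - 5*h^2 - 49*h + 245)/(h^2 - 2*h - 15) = (h^2 - 49)/(h + 3)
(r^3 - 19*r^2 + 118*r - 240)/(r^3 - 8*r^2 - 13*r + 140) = (r^2 - 14*r + 48)/(r^2 - 3*r - 28)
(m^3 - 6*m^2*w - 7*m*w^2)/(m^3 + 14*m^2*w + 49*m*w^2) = (m^2 - 6*m*w - 7*w^2)/(m^2 + 14*m*w + 49*w^2)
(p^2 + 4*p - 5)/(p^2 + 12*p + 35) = (p - 1)/(p + 7)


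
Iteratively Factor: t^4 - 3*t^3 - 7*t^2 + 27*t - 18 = (t + 3)*(t^3 - 6*t^2 + 11*t - 6) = (t - 2)*(t + 3)*(t^2 - 4*t + 3) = (t - 3)*(t - 2)*(t + 3)*(t - 1)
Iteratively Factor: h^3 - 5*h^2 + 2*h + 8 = (h + 1)*(h^2 - 6*h + 8) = (h - 2)*(h + 1)*(h - 4)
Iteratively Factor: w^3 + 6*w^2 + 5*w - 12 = (w + 3)*(w^2 + 3*w - 4) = (w - 1)*(w + 3)*(w + 4)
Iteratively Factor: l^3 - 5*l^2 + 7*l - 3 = (l - 3)*(l^2 - 2*l + 1) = (l - 3)*(l - 1)*(l - 1)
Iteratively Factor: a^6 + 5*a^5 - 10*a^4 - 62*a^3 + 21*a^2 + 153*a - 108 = (a - 1)*(a^5 + 6*a^4 - 4*a^3 - 66*a^2 - 45*a + 108) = (a - 3)*(a - 1)*(a^4 + 9*a^3 + 23*a^2 + 3*a - 36) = (a - 3)*(a - 1)*(a + 4)*(a^3 + 5*a^2 + 3*a - 9) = (a - 3)*(a - 1)*(a + 3)*(a + 4)*(a^2 + 2*a - 3) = (a - 3)*(a - 1)^2*(a + 3)*(a + 4)*(a + 3)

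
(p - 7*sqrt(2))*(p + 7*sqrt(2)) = p^2 - 98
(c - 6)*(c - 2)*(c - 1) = c^3 - 9*c^2 + 20*c - 12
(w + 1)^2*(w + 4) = w^3 + 6*w^2 + 9*w + 4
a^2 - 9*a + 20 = (a - 5)*(a - 4)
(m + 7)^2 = m^2 + 14*m + 49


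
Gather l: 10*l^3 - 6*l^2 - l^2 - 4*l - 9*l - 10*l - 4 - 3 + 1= 10*l^3 - 7*l^2 - 23*l - 6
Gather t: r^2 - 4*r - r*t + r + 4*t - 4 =r^2 - 3*r + t*(4 - r) - 4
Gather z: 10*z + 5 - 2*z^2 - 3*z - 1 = -2*z^2 + 7*z + 4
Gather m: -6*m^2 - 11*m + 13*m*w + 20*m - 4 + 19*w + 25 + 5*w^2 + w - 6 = -6*m^2 + m*(13*w + 9) + 5*w^2 + 20*w + 15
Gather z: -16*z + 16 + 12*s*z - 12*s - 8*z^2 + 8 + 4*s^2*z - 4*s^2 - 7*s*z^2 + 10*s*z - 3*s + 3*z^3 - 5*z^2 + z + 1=-4*s^2 - 15*s + 3*z^3 + z^2*(-7*s - 13) + z*(4*s^2 + 22*s - 15) + 25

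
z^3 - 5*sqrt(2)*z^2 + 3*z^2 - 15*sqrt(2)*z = z*(z + 3)*(z - 5*sqrt(2))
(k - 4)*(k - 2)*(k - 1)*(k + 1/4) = k^4 - 27*k^3/4 + 49*k^2/4 - 9*k/2 - 2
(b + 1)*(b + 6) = b^2 + 7*b + 6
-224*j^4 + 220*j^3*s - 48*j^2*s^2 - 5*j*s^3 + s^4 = (-8*j + s)*(-2*j + s)^2*(7*j + s)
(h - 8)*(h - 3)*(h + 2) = h^3 - 9*h^2 + 2*h + 48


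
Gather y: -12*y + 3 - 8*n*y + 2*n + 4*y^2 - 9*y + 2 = 2*n + 4*y^2 + y*(-8*n - 21) + 5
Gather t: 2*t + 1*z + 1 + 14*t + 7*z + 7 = 16*t + 8*z + 8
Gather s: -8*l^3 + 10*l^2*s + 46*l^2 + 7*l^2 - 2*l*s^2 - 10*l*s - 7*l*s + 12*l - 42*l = -8*l^3 + 53*l^2 - 2*l*s^2 - 30*l + s*(10*l^2 - 17*l)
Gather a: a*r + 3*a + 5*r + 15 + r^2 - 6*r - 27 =a*(r + 3) + r^2 - r - 12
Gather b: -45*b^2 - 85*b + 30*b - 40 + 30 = -45*b^2 - 55*b - 10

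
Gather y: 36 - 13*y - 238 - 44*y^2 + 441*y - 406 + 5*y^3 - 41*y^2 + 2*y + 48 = 5*y^3 - 85*y^2 + 430*y - 560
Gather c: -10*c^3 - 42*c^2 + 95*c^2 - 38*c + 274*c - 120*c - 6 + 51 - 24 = -10*c^3 + 53*c^2 + 116*c + 21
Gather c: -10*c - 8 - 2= -10*c - 10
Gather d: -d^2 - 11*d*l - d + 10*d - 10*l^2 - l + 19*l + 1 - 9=-d^2 + d*(9 - 11*l) - 10*l^2 + 18*l - 8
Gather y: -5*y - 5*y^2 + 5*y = -5*y^2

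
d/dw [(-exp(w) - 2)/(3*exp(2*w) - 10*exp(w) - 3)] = (3*exp(2*w) + 12*exp(w) - 17)*exp(w)/(9*exp(4*w) - 60*exp(3*w) + 82*exp(2*w) + 60*exp(w) + 9)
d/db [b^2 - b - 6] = 2*b - 1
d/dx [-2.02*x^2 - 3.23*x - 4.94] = -4.04*x - 3.23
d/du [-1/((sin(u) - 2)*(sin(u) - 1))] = (2*sin(u) - 3)*cos(u)/((sin(u) - 2)^2*(sin(u) - 1)^2)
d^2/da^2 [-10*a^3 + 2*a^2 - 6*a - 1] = 4 - 60*a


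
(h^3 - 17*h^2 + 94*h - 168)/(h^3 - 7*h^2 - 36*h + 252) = (h - 4)/(h + 6)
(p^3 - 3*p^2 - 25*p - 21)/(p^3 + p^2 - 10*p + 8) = (p^3 - 3*p^2 - 25*p - 21)/(p^3 + p^2 - 10*p + 8)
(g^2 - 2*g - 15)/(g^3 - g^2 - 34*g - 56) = (-g^2 + 2*g + 15)/(-g^3 + g^2 + 34*g + 56)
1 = 1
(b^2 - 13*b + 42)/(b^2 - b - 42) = (b - 6)/(b + 6)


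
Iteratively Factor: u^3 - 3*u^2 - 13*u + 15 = (u - 5)*(u^2 + 2*u - 3) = (u - 5)*(u + 3)*(u - 1)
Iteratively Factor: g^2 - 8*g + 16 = (g - 4)*(g - 4)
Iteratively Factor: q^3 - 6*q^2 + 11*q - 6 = (q - 1)*(q^2 - 5*q + 6) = (q - 3)*(q - 1)*(q - 2)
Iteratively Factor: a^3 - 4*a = (a + 2)*(a^2 - 2*a) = a*(a + 2)*(a - 2)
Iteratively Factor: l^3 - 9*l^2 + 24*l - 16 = (l - 4)*(l^2 - 5*l + 4) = (l - 4)*(l - 1)*(l - 4)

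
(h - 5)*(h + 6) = h^2 + h - 30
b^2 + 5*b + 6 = (b + 2)*(b + 3)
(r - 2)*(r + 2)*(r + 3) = r^3 + 3*r^2 - 4*r - 12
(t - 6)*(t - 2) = t^2 - 8*t + 12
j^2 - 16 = (j - 4)*(j + 4)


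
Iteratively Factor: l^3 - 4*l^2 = (l)*(l^2 - 4*l) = l*(l - 4)*(l)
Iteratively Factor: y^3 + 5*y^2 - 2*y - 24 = (y + 3)*(y^2 + 2*y - 8) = (y + 3)*(y + 4)*(y - 2)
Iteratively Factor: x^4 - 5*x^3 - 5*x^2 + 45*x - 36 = (x - 4)*(x^3 - x^2 - 9*x + 9) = (x - 4)*(x - 1)*(x^2 - 9) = (x - 4)*(x - 1)*(x + 3)*(x - 3)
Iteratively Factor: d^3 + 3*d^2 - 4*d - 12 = (d + 2)*(d^2 + d - 6) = (d - 2)*(d + 2)*(d + 3)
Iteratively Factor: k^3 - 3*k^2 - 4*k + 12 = (k + 2)*(k^2 - 5*k + 6) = (k - 3)*(k + 2)*(k - 2)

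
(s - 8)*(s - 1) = s^2 - 9*s + 8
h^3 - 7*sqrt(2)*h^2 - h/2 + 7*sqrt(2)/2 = (h - 7*sqrt(2))*(h - sqrt(2)/2)*(h + sqrt(2)/2)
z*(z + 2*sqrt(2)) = z^2 + 2*sqrt(2)*z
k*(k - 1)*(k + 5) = k^3 + 4*k^2 - 5*k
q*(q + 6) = q^2 + 6*q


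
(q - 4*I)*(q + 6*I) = q^2 + 2*I*q + 24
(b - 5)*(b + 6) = b^2 + b - 30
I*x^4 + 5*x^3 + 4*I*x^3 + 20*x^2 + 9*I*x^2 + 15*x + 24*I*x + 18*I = (x + 3)*(x - 6*I)*(x + I)*(I*x + I)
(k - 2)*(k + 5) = k^2 + 3*k - 10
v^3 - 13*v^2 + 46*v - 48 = (v - 8)*(v - 3)*(v - 2)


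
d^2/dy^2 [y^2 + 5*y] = 2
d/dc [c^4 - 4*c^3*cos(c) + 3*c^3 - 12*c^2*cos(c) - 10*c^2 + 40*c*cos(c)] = 4*c^3*sin(c) + 4*c^3 - 12*sqrt(2)*c^2*cos(c + pi/4) + 9*c^2 - 40*c*sin(c) - 24*c*cos(c) - 20*c + 40*cos(c)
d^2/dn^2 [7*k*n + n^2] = 2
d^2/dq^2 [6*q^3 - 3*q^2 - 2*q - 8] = 36*q - 6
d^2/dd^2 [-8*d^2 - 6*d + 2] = -16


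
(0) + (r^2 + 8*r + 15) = r^2 + 8*r + 15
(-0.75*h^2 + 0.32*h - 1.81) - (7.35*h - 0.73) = -0.75*h^2 - 7.03*h - 1.08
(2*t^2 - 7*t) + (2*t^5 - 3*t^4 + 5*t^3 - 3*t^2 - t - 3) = 2*t^5 - 3*t^4 + 5*t^3 - t^2 - 8*t - 3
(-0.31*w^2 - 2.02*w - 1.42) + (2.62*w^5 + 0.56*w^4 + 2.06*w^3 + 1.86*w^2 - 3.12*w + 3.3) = 2.62*w^5 + 0.56*w^4 + 2.06*w^3 + 1.55*w^2 - 5.14*w + 1.88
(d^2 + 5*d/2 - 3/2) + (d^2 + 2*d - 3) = 2*d^2 + 9*d/2 - 9/2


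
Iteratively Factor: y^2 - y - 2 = (y - 2)*(y + 1)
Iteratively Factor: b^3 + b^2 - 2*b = (b - 1)*(b^2 + 2*b) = (b - 1)*(b + 2)*(b)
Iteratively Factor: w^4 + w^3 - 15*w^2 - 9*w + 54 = (w + 3)*(w^3 - 2*w^2 - 9*w + 18) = (w + 3)^2*(w^2 - 5*w + 6) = (w - 3)*(w + 3)^2*(w - 2)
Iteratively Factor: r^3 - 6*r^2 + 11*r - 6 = (r - 1)*(r^2 - 5*r + 6) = (r - 3)*(r - 1)*(r - 2)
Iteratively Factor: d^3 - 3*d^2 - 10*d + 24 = (d - 2)*(d^2 - d - 12) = (d - 4)*(d - 2)*(d + 3)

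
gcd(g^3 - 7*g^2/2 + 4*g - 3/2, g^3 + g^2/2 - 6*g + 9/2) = g^2 - 5*g/2 + 3/2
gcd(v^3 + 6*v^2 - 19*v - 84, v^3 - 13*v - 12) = v^2 - v - 12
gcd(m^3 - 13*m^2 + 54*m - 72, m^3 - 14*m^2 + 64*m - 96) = m^2 - 10*m + 24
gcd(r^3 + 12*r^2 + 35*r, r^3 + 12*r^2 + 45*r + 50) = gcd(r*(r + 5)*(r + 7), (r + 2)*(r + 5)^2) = r + 5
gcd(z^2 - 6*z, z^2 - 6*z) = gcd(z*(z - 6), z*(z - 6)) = z^2 - 6*z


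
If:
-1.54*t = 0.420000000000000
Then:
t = -0.27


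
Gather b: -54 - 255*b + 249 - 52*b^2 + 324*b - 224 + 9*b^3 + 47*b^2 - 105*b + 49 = 9*b^3 - 5*b^2 - 36*b + 20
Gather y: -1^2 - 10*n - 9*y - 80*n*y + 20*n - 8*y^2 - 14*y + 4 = 10*n - 8*y^2 + y*(-80*n - 23) + 3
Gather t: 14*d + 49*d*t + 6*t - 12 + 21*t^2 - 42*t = 14*d + 21*t^2 + t*(49*d - 36) - 12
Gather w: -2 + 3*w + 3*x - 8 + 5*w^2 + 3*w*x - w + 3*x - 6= 5*w^2 + w*(3*x + 2) + 6*x - 16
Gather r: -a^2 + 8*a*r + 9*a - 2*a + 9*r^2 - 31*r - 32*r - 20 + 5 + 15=-a^2 + 7*a + 9*r^2 + r*(8*a - 63)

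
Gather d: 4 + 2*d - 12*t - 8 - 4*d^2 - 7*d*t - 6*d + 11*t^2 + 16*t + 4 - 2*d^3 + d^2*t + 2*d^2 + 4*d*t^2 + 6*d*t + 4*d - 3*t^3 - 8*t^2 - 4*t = -2*d^3 + d^2*(t - 2) + d*(4*t^2 - t) - 3*t^3 + 3*t^2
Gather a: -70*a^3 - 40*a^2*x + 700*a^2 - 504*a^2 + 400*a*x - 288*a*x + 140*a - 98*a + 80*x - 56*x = -70*a^3 + a^2*(196 - 40*x) + a*(112*x + 42) + 24*x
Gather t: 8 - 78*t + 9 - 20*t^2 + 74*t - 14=-20*t^2 - 4*t + 3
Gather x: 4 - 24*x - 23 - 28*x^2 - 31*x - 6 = -28*x^2 - 55*x - 25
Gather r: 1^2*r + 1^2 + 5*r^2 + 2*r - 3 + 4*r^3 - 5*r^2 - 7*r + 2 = 4*r^3 - 4*r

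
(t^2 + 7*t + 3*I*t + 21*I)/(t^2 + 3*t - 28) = (t + 3*I)/(t - 4)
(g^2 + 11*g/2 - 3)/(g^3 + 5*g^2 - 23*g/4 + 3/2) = 2/(2*g - 1)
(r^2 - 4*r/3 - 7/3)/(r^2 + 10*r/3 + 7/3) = (3*r - 7)/(3*r + 7)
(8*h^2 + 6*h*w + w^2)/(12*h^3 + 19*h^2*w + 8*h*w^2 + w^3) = (2*h + w)/(3*h^2 + 4*h*w + w^2)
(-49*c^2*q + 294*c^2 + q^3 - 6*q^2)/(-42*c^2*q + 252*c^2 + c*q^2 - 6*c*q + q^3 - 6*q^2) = (-7*c + q)/(-6*c + q)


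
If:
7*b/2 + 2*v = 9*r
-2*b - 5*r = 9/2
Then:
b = -20*v/71 - 81/71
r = 8*v/71 - 63/142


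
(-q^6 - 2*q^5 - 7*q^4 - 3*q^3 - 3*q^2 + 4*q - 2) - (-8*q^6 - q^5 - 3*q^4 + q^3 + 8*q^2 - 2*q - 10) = 7*q^6 - q^5 - 4*q^4 - 4*q^3 - 11*q^2 + 6*q + 8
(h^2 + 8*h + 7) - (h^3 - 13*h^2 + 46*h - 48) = -h^3 + 14*h^2 - 38*h + 55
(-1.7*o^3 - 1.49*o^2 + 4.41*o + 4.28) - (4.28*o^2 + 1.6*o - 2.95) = -1.7*o^3 - 5.77*o^2 + 2.81*o + 7.23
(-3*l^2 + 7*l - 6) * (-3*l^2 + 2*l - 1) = 9*l^4 - 27*l^3 + 35*l^2 - 19*l + 6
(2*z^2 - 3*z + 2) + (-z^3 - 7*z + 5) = -z^3 + 2*z^2 - 10*z + 7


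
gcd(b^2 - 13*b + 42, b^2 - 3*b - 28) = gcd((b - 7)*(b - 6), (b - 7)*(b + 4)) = b - 7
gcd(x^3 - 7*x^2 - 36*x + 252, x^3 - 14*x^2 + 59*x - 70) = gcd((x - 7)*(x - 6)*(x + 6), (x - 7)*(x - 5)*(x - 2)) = x - 7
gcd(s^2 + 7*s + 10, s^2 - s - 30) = s + 5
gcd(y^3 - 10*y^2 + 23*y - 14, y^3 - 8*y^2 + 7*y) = y^2 - 8*y + 7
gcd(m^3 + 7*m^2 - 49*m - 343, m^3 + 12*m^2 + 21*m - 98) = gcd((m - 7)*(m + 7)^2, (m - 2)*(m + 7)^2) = m^2 + 14*m + 49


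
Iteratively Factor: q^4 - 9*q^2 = (q - 3)*(q^3 + 3*q^2) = q*(q - 3)*(q^2 + 3*q) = q*(q - 3)*(q + 3)*(q)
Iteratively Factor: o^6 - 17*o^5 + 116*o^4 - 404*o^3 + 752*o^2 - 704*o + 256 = (o - 1)*(o^5 - 16*o^4 + 100*o^3 - 304*o^2 + 448*o - 256) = (o - 2)*(o - 1)*(o^4 - 14*o^3 + 72*o^2 - 160*o + 128) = (o - 4)*(o - 2)*(o - 1)*(o^3 - 10*o^2 + 32*o - 32) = (o - 4)^2*(o - 2)*(o - 1)*(o^2 - 6*o + 8) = (o - 4)^3*(o - 2)*(o - 1)*(o - 2)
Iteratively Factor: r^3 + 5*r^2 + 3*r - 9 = (r + 3)*(r^2 + 2*r - 3) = (r + 3)^2*(r - 1)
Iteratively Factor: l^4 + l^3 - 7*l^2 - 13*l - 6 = (l + 1)*(l^3 - 7*l - 6) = (l + 1)*(l + 2)*(l^2 - 2*l - 3) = (l - 3)*(l + 1)*(l + 2)*(l + 1)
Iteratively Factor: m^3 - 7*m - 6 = (m + 2)*(m^2 - 2*m - 3) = (m - 3)*(m + 2)*(m + 1)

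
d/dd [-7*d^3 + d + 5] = 1 - 21*d^2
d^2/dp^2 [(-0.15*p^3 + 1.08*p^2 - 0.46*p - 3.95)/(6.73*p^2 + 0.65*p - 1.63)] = (-1.4210854715202e-14*p^5 - 54.536108*p^3 - 1001.403228*p^2 - 136.343784*p - 85.235796)/(304.821217*p^6 + 88.321155*p^5 - 212.952006*p^4 - 42.507985*p^3 + 51.576786*p^2 + 5.180955*p - 4.330747)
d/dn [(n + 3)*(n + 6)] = 2*n + 9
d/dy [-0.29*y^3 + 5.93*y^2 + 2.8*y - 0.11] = -0.87*y^2 + 11.86*y + 2.8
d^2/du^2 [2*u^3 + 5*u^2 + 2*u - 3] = 12*u + 10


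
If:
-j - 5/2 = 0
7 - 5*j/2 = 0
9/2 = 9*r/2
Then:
No Solution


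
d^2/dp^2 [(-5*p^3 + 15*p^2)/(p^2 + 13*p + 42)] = 20*(-83*p^3 - 1008*p^2 - 2646*p + 2646)/(p^6 + 39*p^5 + 633*p^4 + 5473*p^3 + 26586*p^2 + 68796*p + 74088)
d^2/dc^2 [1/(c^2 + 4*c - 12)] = 2*(-c^2 - 4*c + 4*(c + 2)^2 + 12)/(c^2 + 4*c - 12)^3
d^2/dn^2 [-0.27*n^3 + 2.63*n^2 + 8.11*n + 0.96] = 5.26 - 1.62*n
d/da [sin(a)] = cos(a)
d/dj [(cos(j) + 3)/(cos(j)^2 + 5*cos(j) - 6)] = (cos(j)^2 + 6*cos(j) + 21)*sin(j)/(cos(j)^2 + 5*cos(j) - 6)^2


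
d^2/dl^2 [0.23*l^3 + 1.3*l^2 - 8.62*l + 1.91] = 1.38*l + 2.6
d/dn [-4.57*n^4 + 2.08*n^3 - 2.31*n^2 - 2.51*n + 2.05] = -18.28*n^3 + 6.24*n^2 - 4.62*n - 2.51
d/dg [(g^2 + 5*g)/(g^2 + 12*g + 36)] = (7*g + 30)/(g^3 + 18*g^2 + 108*g + 216)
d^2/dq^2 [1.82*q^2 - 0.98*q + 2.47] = 3.64000000000000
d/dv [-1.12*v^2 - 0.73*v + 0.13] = -2.24*v - 0.73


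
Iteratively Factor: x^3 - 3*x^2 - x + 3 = (x + 1)*(x^2 - 4*x + 3) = (x - 1)*(x + 1)*(x - 3)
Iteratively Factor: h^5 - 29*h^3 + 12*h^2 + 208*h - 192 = (h + 4)*(h^4 - 4*h^3 - 13*h^2 + 64*h - 48) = (h - 1)*(h + 4)*(h^3 - 3*h^2 - 16*h + 48) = (h - 3)*(h - 1)*(h + 4)*(h^2 - 16) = (h - 4)*(h - 3)*(h - 1)*(h + 4)*(h + 4)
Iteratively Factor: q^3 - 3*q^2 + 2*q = (q)*(q^2 - 3*q + 2) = q*(q - 1)*(q - 2)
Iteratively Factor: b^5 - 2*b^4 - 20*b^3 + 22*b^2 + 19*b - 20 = (b + 4)*(b^4 - 6*b^3 + 4*b^2 + 6*b - 5) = (b - 1)*(b + 4)*(b^3 - 5*b^2 - b + 5) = (b - 5)*(b - 1)*(b + 4)*(b^2 - 1) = (b - 5)*(b - 1)^2*(b + 4)*(b + 1)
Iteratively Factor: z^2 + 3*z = (z + 3)*(z)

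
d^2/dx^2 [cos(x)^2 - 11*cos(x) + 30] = 11*cos(x) - 2*cos(2*x)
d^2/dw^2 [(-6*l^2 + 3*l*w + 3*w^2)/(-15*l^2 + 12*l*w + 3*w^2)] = -6*l/(125*l^3 + 75*l^2*w + 15*l*w^2 + w^3)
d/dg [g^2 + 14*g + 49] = 2*g + 14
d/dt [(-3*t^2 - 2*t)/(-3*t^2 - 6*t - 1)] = 2*(6*t^2 + 3*t + 1)/(9*t^4 + 36*t^3 + 42*t^2 + 12*t + 1)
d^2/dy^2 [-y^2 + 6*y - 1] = -2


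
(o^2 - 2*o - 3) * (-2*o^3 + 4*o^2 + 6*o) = -2*o^5 + 8*o^4 + 4*o^3 - 24*o^2 - 18*o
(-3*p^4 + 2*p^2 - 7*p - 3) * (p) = -3*p^5 + 2*p^3 - 7*p^2 - 3*p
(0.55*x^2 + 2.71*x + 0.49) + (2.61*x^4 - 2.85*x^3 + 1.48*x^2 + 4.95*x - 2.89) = 2.61*x^4 - 2.85*x^3 + 2.03*x^2 + 7.66*x - 2.4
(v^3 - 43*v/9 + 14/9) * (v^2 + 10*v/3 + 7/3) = v^5 + 10*v^4/3 - 22*v^3/9 - 388*v^2/27 - 161*v/27 + 98/27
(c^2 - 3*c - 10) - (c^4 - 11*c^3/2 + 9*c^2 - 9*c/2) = -c^4 + 11*c^3/2 - 8*c^2 + 3*c/2 - 10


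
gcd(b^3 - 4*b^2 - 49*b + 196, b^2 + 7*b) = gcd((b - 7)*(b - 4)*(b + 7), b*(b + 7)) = b + 7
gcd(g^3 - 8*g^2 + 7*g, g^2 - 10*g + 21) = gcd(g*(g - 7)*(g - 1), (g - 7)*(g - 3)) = g - 7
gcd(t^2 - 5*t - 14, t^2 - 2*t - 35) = t - 7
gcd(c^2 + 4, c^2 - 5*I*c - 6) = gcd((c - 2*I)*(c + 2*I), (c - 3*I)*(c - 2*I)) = c - 2*I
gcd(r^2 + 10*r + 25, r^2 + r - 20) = r + 5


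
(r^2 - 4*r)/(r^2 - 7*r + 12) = r/(r - 3)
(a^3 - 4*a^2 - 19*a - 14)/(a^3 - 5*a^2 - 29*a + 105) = (a^2 + 3*a + 2)/(a^2 + 2*a - 15)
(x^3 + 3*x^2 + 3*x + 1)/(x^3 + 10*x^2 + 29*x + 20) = (x^2 + 2*x + 1)/(x^2 + 9*x + 20)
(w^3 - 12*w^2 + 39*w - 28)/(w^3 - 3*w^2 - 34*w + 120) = (w^2 - 8*w + 7)/(w^2 + w - 30)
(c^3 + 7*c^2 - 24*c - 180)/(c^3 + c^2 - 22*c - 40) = (c^2 + 12*c + 36)/(c^2 + 6*c + 8)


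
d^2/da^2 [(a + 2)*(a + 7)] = 2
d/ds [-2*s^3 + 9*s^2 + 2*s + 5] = -6*s^2 + 18*s + 2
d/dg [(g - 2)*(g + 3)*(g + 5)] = 3*g^2 + 12*g - 1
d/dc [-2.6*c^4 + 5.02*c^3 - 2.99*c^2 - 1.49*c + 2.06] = -10.4*c^3 + 15.06*c^2 - 5.98*c - 1.49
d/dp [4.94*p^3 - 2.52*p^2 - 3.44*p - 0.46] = 14.82*p^2 - 5.04*p - 3.44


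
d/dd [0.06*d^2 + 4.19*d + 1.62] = 0.12*d + 4.19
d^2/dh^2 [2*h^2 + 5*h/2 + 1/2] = 4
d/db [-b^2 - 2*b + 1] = -2*b - 2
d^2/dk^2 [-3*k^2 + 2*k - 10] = -6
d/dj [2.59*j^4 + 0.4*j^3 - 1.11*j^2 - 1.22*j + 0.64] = 10.36*j^3 + 1.2*j^2 - 2.22*j - 1.22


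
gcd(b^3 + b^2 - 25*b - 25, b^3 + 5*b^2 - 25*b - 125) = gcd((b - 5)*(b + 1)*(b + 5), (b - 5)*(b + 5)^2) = b^2 - 25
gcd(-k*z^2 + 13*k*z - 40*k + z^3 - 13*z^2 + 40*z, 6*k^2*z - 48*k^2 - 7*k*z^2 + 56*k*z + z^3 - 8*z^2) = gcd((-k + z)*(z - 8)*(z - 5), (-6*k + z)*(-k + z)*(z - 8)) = -k*z + 8*k + z^2 - 8*z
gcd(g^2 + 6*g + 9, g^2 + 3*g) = g + 3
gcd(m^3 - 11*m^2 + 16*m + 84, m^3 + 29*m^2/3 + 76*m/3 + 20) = m + 2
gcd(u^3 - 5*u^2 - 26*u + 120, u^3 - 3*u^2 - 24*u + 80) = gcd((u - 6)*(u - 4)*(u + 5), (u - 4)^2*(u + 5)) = u^2 + u - 20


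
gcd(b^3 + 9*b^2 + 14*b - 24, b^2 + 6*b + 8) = b + 4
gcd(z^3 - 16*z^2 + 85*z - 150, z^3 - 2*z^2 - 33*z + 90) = z - 5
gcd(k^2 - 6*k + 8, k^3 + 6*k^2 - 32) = k - 2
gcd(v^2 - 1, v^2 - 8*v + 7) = v - 1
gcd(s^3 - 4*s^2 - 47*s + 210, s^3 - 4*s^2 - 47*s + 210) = s^3 - 4*s^2 - 47*s + 210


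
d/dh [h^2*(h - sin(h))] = h*(-h*cos(h) + 3*h - 2*sin(h))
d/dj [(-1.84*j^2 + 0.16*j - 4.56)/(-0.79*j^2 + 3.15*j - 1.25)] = (-5.6696*j^2 - 2.6048*j + 14.164)/(0.6241*j^4 - 4.977*j^3 + 11.8975*j^2 - 7.875*j + 1.5625)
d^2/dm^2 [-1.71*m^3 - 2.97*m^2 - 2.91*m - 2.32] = -10.26*m - 5.94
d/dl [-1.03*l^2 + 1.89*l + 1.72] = 1.89 - 2.06*l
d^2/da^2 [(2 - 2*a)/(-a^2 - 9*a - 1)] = 4*((a - 1)*(2*a + 9)^2 - (3*a + 8)*(a^2 + 9*a + 1))/(a^2 + 9*a + 1)^3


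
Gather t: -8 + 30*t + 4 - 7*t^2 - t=-7*t^2 + 29*t - 4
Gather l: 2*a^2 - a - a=2*a^2 - 2*a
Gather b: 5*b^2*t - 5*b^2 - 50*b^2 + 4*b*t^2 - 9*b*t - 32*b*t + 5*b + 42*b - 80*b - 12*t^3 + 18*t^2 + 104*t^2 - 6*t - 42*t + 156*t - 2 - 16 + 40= b^2*(5*t - 55) + b*(4*t^2 - 41*t - 33) - 12*t^3 + 122*t^2 + 108*t + 22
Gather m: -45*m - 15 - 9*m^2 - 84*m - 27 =-9*m^2 - 129*m - 42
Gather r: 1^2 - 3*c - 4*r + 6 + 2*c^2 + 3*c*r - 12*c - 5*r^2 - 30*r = 2*c^2 - 15*c - 5*r^2 + r*(3*c - 34) + 7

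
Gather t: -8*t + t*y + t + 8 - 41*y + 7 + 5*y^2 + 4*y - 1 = t*(y - 7) + 5*y^2 - 37*y + 14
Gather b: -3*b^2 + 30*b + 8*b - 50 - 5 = -3*b^2 + 38*b - 55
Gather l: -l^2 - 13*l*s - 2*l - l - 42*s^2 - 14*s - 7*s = -l^2 + l*(-13*s - 3) - 42*s^2 - 21*s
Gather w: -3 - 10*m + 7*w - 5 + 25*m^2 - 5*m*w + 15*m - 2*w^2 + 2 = 25*m^2 + 5*m - 2*w^2 + w*(7 - 5*m) - 6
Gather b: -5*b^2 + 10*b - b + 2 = -5*b^2 + 9*b + 2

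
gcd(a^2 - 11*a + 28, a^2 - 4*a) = a - 4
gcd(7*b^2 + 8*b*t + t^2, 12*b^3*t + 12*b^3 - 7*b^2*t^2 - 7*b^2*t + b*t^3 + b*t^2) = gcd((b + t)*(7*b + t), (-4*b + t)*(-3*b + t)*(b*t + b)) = 1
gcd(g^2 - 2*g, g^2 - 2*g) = g^2 - 2*g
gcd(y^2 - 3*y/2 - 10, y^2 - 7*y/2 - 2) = y - 4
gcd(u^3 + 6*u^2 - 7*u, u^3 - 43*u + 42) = u^2 + 6*u - 7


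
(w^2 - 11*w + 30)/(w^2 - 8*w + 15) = (w - 6)/(w - 3)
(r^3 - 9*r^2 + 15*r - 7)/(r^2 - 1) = (r^2 - 8*r + 7)/(r + 1)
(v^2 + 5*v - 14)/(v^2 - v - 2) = (v + 7)/(v + 1)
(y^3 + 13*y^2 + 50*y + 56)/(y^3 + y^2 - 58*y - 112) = (y + 4)/(y - 8)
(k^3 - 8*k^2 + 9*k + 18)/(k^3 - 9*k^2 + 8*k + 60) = (k^2 - 2*k - 3)/(k^2 - 3*k - 10)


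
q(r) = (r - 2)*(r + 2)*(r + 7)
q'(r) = (r - 2)*(r + 2) + (r - 2)*(r + 7) + (r + 2)*(r + 7)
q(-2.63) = 12.75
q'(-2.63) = -20.07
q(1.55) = -13.66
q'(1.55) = 24.91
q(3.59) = 94.12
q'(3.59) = 84.92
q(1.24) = -20.29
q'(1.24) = 17.97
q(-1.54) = -8.89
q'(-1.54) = -18.45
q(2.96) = 47.43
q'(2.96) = 63.72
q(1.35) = -18.18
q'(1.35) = 20.37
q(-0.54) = -23.96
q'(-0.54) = -10.69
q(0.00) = -28.00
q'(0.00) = -4.00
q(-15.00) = -1768.00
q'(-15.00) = 461.00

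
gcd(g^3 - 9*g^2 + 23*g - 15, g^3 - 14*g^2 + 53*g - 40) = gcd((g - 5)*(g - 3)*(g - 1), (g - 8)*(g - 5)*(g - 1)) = g^2 - 6*g + 5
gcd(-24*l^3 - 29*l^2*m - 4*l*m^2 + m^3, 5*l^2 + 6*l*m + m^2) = l + m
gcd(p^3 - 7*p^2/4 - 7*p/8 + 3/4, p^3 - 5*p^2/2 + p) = p^2 - 5*p/2 + 1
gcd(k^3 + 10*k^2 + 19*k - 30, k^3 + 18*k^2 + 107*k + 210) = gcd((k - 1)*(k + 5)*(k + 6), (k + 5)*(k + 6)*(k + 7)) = k^2 + 11*k + 30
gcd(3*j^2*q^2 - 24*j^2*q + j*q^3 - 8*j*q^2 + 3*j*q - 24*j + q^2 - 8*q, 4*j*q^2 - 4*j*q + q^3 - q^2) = 1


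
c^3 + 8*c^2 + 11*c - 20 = (c - 1)*(c + 4)*(c + 5)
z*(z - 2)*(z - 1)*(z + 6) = z^4 + 3*z^3 - 16*z^2 + 12*z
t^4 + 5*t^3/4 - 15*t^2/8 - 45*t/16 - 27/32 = (t - 3/2)*(t + 1/2)*(t + 3/4)*(t + 3/2)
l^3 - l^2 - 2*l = l*(l - 2)*(l + 1)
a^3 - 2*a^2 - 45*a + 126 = (a - 6)*(a - 3)*(a + 7)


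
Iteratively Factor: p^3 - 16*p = (p - 4)*(p^2 + 4*p) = (p - 4)*(p + 4)*(p)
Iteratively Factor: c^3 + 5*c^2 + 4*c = (c)*(c^2 + 5*c + 4) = c*(c + 1)*(c + 4)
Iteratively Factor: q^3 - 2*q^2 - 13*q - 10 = (q + 2)*(q^2 - 4*q - 5) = (q - 5)*(q + 2)*(q + 1)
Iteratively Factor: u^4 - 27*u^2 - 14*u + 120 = (u - 5)*(u^3 + 5*u^2 - 2*u - 24) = (u - 5)*(u + 3)*(u^2 + 2*u - 8) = (u - 5)*(u - 2)*(u + 3)*(u + 4)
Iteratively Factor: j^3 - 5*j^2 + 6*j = (j - 3)*(j^2 - 2*j) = j*(j - 3)*(j - 2)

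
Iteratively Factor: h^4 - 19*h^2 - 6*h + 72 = (h + 3)*(h^3 - 3*h^2 - 10*h + 24) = (h - 4)*(h + 3)*(h^2 + h - 6) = (h - 4)*(h - 2)*(h + 3)*(h + 3)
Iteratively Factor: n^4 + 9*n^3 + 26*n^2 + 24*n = (n + 2)*(n^3 + 7*n^2 + 12*n) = (n + 2)*(n + 4)*(n^2 + 3*n) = n*(n + 2)*(n + 4)*(n + 3)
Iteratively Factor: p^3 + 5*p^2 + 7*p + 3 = (p + 3)*(p^2 + 2*p + 1) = (p + 1)*(p + 3)*(p + 1)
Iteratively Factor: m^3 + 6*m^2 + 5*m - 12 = (m + 3)*(m^2 + 3*m - 4) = (m - 1)*(m + 3)*(m + 4)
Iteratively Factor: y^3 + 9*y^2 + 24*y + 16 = (y + 4)*(y^2 + 5*y + 4) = (y + 1)*(y + 4)*(y + 4)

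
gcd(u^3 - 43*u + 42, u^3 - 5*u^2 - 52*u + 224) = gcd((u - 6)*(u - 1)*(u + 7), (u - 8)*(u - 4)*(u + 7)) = u + 7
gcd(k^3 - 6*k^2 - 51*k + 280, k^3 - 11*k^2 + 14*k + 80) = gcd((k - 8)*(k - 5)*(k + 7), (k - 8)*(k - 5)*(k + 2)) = k^2 - 13*k + 40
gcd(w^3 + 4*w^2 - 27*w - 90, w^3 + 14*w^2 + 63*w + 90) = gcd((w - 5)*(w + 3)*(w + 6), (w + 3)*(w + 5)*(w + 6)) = w^2 + 9*w + 18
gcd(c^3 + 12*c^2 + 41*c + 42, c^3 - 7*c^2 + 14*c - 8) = 1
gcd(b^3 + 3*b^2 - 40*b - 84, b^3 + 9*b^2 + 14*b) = b^2 + 9*b + 14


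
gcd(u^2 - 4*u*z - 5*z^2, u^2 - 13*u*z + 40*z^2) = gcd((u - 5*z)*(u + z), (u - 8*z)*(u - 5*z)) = -u + 5*z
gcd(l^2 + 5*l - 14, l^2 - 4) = l - 2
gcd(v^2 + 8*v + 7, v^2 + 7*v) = v + 7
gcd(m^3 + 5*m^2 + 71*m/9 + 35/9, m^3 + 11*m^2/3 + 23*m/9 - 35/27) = m^2 + 4*m + 35/9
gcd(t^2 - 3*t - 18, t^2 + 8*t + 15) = t + 3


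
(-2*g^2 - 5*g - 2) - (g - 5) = -2*g^2 - 6*g + 3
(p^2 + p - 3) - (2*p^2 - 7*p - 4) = -p^2 + 8*p + 1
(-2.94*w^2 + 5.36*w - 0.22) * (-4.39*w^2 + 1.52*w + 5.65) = 12.9066*w^4 - 27.9992*w^3 - 7.498*w^2 + 29.9496*w - 1.243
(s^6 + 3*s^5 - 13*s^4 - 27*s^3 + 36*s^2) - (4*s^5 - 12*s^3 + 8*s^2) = s^6 - s^5 - 13*s^4 - 15*s^3 + 28*s^2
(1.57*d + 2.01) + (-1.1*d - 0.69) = 0.47*d + 1.32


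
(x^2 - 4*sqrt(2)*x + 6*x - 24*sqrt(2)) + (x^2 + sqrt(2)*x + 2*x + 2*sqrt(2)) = 2*x^2 - 3*sqrt(2)*x + 8*x - 22*sqrt(2)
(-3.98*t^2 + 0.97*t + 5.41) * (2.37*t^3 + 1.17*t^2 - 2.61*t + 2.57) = -9.4326*t^5 - 2.3577*t^4 + 24.3444*t^3 - 6.4306*t^2 - 11.6272*t + 13.9037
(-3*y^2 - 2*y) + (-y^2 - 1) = -4*y^2 - 2*y - 1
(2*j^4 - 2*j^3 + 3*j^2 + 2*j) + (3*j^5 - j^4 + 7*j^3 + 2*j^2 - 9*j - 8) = 3*j^5 + j^4 + 5*j^3 + 5*j^2 - 7*j - 8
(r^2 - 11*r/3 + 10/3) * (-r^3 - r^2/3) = -r^5 + 10*r^4/3 - 19*r^3/9 - 10*r^2/9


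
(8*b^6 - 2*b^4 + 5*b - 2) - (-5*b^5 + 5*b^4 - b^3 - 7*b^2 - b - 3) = 8*b^6 + 5*b^5 - 7*b^4 + b^3 + 7*b^2 + 6*b + 1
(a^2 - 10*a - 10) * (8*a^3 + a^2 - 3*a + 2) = 8*a^5 - 79*a^4 - 93*a^3 + 22*a^2 + 10*a - 20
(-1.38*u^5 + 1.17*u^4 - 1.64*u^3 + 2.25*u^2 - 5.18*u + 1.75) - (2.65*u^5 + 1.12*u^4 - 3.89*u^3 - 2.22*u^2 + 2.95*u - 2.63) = -4.03*u^5 + 0.0499999999999998*u^4 + 2.25*u^3 + 4.47*u^2 - 8.13*u + 4.38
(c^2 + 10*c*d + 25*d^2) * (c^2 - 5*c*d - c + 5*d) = c^4 + 5*c^3*d - c^3 - 25*c^2*d^2 - 5*c^2*d - 125*c*d^3 + 25*c*d^2 + 125*d^3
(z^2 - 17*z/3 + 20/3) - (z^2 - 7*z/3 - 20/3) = 40/3 - 10*z/3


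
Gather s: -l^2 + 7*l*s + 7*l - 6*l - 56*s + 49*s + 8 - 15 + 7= -l^2 + l + s*(7*l - 7)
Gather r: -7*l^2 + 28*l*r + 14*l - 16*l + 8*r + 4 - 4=-7*l^2 - 2*l + r*(28*l + 8)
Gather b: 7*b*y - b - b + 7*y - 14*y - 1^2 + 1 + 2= b*(7*y - 2) - 7*y + 2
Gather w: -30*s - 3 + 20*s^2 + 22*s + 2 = 20*s^2 - 8*s - 1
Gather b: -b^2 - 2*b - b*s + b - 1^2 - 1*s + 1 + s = -b^2 + b*(-s - 1)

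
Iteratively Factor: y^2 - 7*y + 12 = (y - 4)*(y - 3)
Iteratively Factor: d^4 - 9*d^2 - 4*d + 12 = (d - 3)*(d^3 + 3*d^2 - 4) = (d - 3)*(d + 2)*(d^2 + d - 2) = (d - 3)*(d + 2)^2*(d - 1)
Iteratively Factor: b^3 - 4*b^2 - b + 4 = (b - 1)*(b^2 - 3*b - 4) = (b - 1)*(b + 1)*(b - 4)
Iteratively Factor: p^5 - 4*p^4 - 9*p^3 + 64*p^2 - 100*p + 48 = (p - 1)*(p^4 - 3*p^3 - 12*p^2 + 52*p - 48) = (p - 2)*(p - 1)*(p^3 - p^2 - 14*p + 24) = (p - 2)*(p - 1)*(p + 4)*(p^2 - 5*p + 6) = (p - 2)^2*(p - 1)*(p + 4)*(p - 3)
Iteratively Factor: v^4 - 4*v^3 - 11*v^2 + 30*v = (v + 3)*(v^3 - 7*v^2 + 10*v) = (v - 5)*(v + 3)*(v^2 - 2*v) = (v - 5)*(v - 2)*(v + 3)*(v)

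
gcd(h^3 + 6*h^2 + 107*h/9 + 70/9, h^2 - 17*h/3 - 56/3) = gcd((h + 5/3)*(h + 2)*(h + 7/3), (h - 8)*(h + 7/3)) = h + 7/3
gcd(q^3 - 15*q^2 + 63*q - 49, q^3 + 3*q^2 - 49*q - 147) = q - 7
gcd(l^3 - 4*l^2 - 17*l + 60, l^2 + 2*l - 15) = l - 3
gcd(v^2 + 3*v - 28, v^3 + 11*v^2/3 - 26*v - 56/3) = v^2 + 3*v - 28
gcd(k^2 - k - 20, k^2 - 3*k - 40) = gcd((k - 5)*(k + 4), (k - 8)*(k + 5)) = 1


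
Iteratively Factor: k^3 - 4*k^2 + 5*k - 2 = (k - 1)*(k^2 - 3*k + 2) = (k - 1)^2*(k - 2)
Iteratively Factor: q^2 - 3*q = (q)*(q - 3)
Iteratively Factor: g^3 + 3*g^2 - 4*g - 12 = (g - 2)*(g^2 + 5*g + 6) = (g - 2)*(g + 3)*(g + 2)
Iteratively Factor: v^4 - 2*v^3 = (v)*(v^3 - 2*v^2) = v*(v - 2)*(v^2) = v^2*(v - 2)*(v)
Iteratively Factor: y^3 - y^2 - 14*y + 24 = (y - 3)*(y^2 + 2*y - 8) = (y - 3)*(y - 2)*(y + 4)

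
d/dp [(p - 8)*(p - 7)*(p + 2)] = 3*p^2 - 26*p + 26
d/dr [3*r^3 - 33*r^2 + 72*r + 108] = 9*r^2 - 66*r + 72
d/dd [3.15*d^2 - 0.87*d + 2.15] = 6.3*d - 0.87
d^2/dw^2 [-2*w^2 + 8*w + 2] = -4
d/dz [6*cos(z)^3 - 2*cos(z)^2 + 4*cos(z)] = 2*(-9*cos(z)^2 + 2*cos(z) - 2)*sin(z)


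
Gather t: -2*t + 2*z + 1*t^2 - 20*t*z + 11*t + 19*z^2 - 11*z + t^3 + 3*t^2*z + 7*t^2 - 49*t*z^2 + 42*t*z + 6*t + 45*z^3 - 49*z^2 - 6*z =t^3 + t^2*(3*z + 8) + t*(-49*z^2 + 22*z + 15) + 45*z^3 - 30*z^2 - 15*z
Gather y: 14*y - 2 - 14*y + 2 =0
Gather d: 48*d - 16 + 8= 48*d - 8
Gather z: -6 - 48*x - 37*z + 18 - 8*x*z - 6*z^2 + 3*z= -48*x - 6*z^2 + z*(-8*x - 34) + 12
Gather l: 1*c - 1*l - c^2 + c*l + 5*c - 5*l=-c^2 + 6*c + l*(c - 6)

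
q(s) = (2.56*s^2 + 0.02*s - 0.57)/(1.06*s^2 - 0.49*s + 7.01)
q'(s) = (0.49 - 2.12*s)*(2.56*s^2 + 0.02*s - 0.57)/(1.06*s^2 - 0.49*s + 7.01)^2 + (5.12*s + 0.02)/(1.06*s^2 - 0.49*s + 7.01) = (-1.2756*s^2 + 37.0996*s - 0.1391)/(1.1236*s^4 - 1.0388*s^3 + 15.1013*s^2 - 6.8698*s + 49.1401)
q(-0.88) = 0.17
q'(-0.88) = -0.49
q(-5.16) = 1.79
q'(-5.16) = -0.16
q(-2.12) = 0.85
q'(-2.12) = -0.51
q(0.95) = 0.23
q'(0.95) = 0.60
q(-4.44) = 1.66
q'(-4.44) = -0.21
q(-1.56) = 0.54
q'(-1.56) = -0.57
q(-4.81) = 1.73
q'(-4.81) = -0.18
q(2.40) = 1.19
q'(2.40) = 0.57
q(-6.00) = 1.90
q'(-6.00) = -0.12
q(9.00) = 2.34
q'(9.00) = 0.03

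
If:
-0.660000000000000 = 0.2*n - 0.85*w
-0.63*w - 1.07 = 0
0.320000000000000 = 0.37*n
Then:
No Solution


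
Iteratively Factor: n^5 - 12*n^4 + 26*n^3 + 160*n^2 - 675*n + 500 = (n + 4)*(n^4 - 16*n^3 + 90*n^2 - 200*n + 125) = (n - 5)*(n + 4)*(n^3 - 11*n^2 + 35*n - 25) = (n - 5)^2*(n + 4)*(n^2 - 6*n + 5) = (n - 5)^2*(n - 1)*(n + 4)*(n - 5)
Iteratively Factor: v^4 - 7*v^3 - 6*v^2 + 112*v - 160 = (v - 4)*(v^3 - 3*v^2 - 18*v + 40) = (v - 4)*(v + 4)*(v^2 - 7*v + 10) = (v - 4)*(v - 2)*(v + 4)*(v - 5)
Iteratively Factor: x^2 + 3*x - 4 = (x + 4)*(x - 1)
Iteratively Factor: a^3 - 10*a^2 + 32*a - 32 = (a - 2)*(a^2 - 8*a + 16) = (a - 4)*(a - 2)*(a - 4)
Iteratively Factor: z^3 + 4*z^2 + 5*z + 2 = (z + 2)*(z^2 + 2*z + 1) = (z + 1)*(z + 2)*(z + 1)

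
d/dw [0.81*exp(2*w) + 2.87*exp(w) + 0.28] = (1.62*exp(w) + 2.87)*exp(w)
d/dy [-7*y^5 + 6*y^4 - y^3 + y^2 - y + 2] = -35*y^4 + 24*y^3 - 3*y^2 + 2*y - 1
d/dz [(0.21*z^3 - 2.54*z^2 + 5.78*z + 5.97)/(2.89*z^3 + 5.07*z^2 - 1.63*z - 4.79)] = (8.4053*z^4 - 34.093*z^3 - 79.942*z^2 - 36.2026*z - 17.9551)/(8.3521*z^6 + 29.3046*z^5 + 16.2835*z^4 - 44.2144*z^3 - 45.9137*z^2 + 15.6154*z + 22.9441)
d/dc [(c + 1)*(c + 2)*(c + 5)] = 3*c^2 + 16*c + 17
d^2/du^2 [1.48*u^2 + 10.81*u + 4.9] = 2.96000000000000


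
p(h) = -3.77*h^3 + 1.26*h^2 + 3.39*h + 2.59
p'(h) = -11.31*h^2 + 2.52*h + 3.39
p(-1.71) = 19.33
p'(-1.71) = -33.99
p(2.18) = -23.09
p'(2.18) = -44.87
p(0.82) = 4.14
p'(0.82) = -2.15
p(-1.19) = 6.69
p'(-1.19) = -15.62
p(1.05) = 3.17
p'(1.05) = -6.43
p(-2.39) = 53.15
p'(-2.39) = -67.24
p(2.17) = -22.64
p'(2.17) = -44.40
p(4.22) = -243.99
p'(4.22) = -187.39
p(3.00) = -77.69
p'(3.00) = -90.84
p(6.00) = -746.03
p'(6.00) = -388.65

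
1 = 1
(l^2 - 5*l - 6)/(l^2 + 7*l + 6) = (l - 6)/(l + 6)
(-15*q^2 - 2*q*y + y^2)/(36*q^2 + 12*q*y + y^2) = (-15*q^2 - 2*q*y + y^2)/(36*q^2 + 12*q*y + y^2)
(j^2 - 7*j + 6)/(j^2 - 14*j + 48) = (j - 1)/(j - 8)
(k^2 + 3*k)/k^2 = (k + 3)/k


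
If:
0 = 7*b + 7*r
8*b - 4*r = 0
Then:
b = 0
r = 0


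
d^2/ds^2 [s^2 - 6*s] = 2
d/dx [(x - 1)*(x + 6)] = 2*x + 5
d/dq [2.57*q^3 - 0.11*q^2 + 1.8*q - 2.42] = 7.71*q^2 - 0.22*q + 1.8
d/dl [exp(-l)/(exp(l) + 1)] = (-2*exp(l) - 1)*exp(-l)/(exp(2*l) + 2*exp(l) + 1)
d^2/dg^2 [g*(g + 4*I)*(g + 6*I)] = 6*g + 20*I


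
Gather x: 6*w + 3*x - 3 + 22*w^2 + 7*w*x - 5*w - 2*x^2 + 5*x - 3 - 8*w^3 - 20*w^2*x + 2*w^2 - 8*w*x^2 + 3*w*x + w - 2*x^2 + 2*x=-8*w^3 + 24*w^2 + 2*w + x^2*(-8*w - 4) + x*(-20*w^2 + 10*w + 10) - 6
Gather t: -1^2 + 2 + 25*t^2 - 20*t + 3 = 25*t^2 - 20*t + 4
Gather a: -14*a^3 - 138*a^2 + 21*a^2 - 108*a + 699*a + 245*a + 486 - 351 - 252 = -14*a^3 - 117*a^2 + 836*a - 117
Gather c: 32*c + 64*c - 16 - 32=96*c - 48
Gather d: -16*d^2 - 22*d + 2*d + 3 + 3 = -16*d^2 - 20*d + 6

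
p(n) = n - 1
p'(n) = 1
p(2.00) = 1.00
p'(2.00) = 1.00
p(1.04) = 0.04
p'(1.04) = 1.00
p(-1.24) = -2.24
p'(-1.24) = 1.00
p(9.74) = 8.74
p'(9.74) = 1.00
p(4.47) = 3.47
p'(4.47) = 1.00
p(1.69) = 0.69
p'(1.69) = 1.00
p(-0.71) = -1.71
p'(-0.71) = 1.00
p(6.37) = 5.37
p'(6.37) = 1.00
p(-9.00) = -10.00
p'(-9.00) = 1.00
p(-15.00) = -16.00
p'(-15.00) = 1.00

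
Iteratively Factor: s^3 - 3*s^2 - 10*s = (s)*(s^2 - 3*s - 10) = s*(s + 2)*(s - 5)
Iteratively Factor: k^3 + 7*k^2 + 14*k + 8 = (k + 1)*(k^2 + 6*k + 8) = (k + 1)*(k + 2)*(k + 4)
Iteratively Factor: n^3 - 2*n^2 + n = (n - 1)*(n^2 - n) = n*(n - 1)*(n - 1)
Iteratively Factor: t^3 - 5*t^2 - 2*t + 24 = (t + 2)*(t^2 - 7*t + 12) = (t - 4)*(t + 2)*(t - 3)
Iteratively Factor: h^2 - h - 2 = (h + 1)*(h - 2)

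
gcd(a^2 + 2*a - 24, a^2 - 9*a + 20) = a - 4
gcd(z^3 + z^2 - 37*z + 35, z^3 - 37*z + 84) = z + 7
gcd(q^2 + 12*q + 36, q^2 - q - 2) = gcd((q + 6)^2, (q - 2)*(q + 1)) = 1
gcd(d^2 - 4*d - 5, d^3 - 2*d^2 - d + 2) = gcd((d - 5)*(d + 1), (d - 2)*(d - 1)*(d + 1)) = d + 1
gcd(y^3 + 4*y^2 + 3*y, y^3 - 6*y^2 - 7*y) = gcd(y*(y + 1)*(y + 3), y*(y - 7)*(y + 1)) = y^2 + y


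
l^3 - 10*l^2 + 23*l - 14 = (l - 7)*(l - 2)*(l - 1)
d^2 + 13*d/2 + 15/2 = (d + 3/2)*(d + 5)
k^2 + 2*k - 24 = (k - 4)*(k + 6)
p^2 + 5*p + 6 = (p + 2)*(p + 3)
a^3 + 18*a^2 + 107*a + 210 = (a + 5)*(a + 6)*(a + 7)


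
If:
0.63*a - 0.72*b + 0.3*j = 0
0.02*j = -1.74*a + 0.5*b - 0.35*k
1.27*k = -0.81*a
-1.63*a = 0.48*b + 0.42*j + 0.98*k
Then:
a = 0.00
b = 0.00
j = 0.00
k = 0.00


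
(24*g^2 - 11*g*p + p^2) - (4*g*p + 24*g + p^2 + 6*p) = 24*g^2 - 15*g*p - 24*g - 6*p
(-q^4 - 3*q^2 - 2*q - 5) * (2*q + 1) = -2*q^5 - q^4 - 6*q^3 - 7*q^2 - 12*q - 5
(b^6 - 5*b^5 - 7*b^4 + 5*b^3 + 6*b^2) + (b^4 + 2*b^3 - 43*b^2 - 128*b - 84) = b^6 - 5*b^5 - 6*b^4 + 7*b^3 - 37*b^2 - 128*b - 84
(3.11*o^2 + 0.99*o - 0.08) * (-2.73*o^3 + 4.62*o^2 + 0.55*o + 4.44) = -8.4903*o^5 + 11.6655*o^4 + 6.5027*o^3 + 13.9833*o^2 + 4.3516*o - 0.3552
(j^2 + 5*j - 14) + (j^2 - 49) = 2*j^2 + 5*j - 63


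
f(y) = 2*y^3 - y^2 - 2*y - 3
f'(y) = 6*y^2 - 2*y - 2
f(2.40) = 14.09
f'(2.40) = 27.76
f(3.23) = 47.50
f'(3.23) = 54.14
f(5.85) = 351.48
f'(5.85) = 191.64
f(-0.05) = -2.90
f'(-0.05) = -1.88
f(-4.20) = -160.42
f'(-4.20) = 112.24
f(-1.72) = -12.70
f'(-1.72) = 19.19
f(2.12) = 7.32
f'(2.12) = 20.73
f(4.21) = 120.09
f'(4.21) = 95.92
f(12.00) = 3285.00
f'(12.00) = 838.00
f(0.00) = -3.00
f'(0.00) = -2.00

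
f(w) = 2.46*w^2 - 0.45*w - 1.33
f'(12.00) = 58.59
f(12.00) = 347.51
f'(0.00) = -0.45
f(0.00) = -1.33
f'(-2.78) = -14.13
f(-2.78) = 18.93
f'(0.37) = 1.37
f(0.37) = -1.16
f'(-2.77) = -14.08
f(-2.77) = 18.79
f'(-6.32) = -31.54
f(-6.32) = 99.77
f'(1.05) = 4.72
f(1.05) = 0.91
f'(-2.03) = -10.44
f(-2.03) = 9.72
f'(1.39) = 6.39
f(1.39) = 2.80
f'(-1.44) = -7.53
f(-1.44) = 4.42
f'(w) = 4.92*w - 0.45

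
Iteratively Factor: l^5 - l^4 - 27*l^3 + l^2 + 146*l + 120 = (l - 3)*(l^4 + 2*l^3 - 21*l^2 - 62*l - 40) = (l - 3)*(l + 2)*(l^3 - 21*l - 20) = (l - 3)*(l + 1)*(l + 2)*(l^2 - l - 20) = (l - 5)*(l - 3)*(l + 1)*(l + 2)*(l + 4)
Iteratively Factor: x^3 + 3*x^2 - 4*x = (x + 4)*(x^2 - x) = (x - 1)*(x + 4)*(x)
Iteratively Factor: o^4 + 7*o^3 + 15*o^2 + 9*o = (o + 3)*(o^3 + 4*o^2 + 3*o) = (o + 1)*(o + 3)*(o^2 + 3*o) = (o + 1)*(o + 3)^2*(o)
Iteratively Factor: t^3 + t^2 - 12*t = (t)*(t^2 + t - 12) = t*(t + 4)*(t - 3)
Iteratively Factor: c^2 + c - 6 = (c + 3)*(c - 2)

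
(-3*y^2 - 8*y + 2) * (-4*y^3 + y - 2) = 12*y^5 + 32*y^4 - 11*y^3 - 2*y^2 + 18*y - 4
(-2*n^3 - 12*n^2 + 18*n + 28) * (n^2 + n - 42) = -2*n^5 - 14*n^4 + 90*n^3 + 550*n^2 - 728*n - 1176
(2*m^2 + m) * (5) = 10*m^2 + 5*m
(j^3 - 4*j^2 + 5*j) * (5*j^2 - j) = 5*j^5 - 21*j^4 + 29*j^3 - 5*j^2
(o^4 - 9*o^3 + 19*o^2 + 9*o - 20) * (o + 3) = o^5 - 6*o^4 - 8*o^3 + 66*o^2 + 7*o - 60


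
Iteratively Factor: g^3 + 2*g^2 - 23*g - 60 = (g + 4)*(g^2 - 2*g - 15) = (g - 5)*(g + 4)*(g + 3)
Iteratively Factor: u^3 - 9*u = (u + 3)*(u^2 - 3*u) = u*(u + 3)*(u - 3)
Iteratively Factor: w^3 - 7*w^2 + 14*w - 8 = (w - 1)*(w^2 - 6*w + 8) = (w - 2)*(w - 1)*(w - 4)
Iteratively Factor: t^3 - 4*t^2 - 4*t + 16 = (t - 2)*(t^2 - 2*t - 8) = (t - 2)*(t + 2)*(t - 4)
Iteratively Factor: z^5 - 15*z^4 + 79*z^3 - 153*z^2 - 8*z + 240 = (z - 5)*(z^4 - 10*z^3 + 29*z^2 - 8*z - 48) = (z - 5)*(z - 3)*(z^3 - 7*z^2 + 8*z + 16) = (z - 5)*(z - 3)*(z + 1)*(z^2 - 8*z + 16) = (z - 5)*(z - 4)*(z - 3)*(z + 1)*(z - 4)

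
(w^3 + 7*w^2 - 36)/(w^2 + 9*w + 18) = w - 2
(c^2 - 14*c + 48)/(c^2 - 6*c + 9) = (c^2 - 14*c + 48)/(c^2 - 6*c + 9)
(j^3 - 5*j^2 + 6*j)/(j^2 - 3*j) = j - 2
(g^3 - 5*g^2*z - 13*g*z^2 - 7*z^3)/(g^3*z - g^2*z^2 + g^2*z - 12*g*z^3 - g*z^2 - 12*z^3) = (-g^3 + 5*g^2*z + 13*g*z^2 + 7*z^3)/(z*(-g^3 + g^2*z - g^2 + 12*g*z^2 + g*z + 12*z^2))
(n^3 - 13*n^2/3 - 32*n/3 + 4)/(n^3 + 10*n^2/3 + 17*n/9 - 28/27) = 9*(n^2 - 4*n - 12)/(9*n^2 + 33*n + 28)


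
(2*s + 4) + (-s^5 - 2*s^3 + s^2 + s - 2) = -s^5 - 2*s^3 + s^2 + 3*s + 2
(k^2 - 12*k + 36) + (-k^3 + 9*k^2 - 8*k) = -k^3 + 10*k^2 - 20*k + 36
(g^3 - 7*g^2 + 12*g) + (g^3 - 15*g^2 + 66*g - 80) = 2*g^3 - 22*g^2 + 78*g - 80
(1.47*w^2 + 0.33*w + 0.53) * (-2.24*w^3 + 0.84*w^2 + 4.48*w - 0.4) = -3.2928*w^5 + 0.4956*w^4 + 5.6756*w^3 + 1.3356*w^2 + 2.2424*w - 0.212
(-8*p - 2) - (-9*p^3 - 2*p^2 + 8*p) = 9*p^3 + 2*p^2 - 16*p - 2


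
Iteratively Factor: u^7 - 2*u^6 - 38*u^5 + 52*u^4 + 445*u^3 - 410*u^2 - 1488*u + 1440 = (u + 4)*(u^6 - 6*u^5 - 14*u^4 + 108*u^3 + 13*u^2 - 462*u + 360) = (u - 1)*(u + 4)*(u^5 - 5*u^4 - 19*u^3 + 89*u^2 + 102*u - 360) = (u - 1)*(u + 3)*(u + 4)*(u^4 - 8*u^3 + 5*u^2 + 74*u - 120) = (u - 1)*(u + 3)^2*(u + 4)*(u^3 - 11*u^2 + 38*u - 40) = (u - 4)*(u - 1)*(u + 3)^2*(u + 4)*(u^2 - 7*u + 10) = (u - 5)*(u - 4)*(u - 1)*(u + 3)^2*(u + 4)*(u - 2)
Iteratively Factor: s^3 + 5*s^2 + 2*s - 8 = (s + 2)*(s^2 + 3*s - 4) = (s - 1)*(s + 2)*(s + 4)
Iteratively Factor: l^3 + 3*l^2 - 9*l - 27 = (l - 3)*(l^2 + 6*l + 9) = (l - 3)*(l + 3)*(l + 3)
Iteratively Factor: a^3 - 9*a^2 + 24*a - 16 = (a - 1)*(a^2 - 8*a + 16) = (a - 4)*(a - 1)*(a - 4)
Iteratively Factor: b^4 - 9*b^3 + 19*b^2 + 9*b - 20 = (b - 5)*(b^3 - 4*b^2 - b + 4) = (b - 5)*(b + 1)*(b^2 - 5*b + 4) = (b - 5)*(b - 1)*(b + 1)*(b - 4)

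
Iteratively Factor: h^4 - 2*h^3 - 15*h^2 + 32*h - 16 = (h - 1)*(h^3 - h^2 - 16*h + 16) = (h - 4)*(h - 1)*(h^2 + 3*h - 4) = (h - 4)*(h - 1)*(h + 4)*(h - 1)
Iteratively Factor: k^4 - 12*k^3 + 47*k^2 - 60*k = (k - 4)*(k^3 - 8*k^2 + 15*k) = (k - 5)*(k - 4)*(k^2 - 3*k) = k*(k - 5)*(k - 4)*(k - 3)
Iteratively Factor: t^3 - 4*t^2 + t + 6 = (t - 2)*(t^2 - 2*t - 3) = (t - 3)*(t - 2)*(t + 1)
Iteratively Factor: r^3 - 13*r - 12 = (r - 4)*(r^2 + 4*r + 3) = (r - 4)*(r + 3)*(r + 1)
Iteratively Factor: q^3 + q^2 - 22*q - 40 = (q + 2)*(q^2 - q - 20) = (q - 5)*(q + 2)*(q + 4)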